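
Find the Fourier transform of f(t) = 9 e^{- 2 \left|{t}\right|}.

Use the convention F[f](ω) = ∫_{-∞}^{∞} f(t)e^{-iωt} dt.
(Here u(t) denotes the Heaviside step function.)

F(ω) = \frac{36}{\omega^{2} + 4}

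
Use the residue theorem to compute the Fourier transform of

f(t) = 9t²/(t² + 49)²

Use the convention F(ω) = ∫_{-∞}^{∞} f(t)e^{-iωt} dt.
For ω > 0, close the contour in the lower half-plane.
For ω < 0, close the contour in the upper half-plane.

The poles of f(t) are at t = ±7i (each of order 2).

Let g(z) = f(z)e^{-iωz}; for large |z| the factor e^{-iωz} decays in the lower half-plane when ω > 0 and in the upper half-plane when ω < 0.

Case ω > 0 (lower half-plane, clockwise contour ⇒ F(ω) = -2πi·ΣRes):
  Res_{z = - 7 i} g(z) = \frac{9 i \left(1 - 7 \omega\right) e^{- 7 \omega}}{28} (pole of order 2)
  F(ω) = -2πi·ΣRes = \frac{9 \pi \left(1 - 7 \omega\right) e^{- 7 \omega}}{14}

Case ω < 0 (upper half-plane, counterclockwise contour ⇒ F(ω) = +2πi·ΣRes):
  Res_{z = 7 i} g(z) = \frac{9 i \left(- 7 \omega - 1\right) e^{7 \omega}}{28} (pole of order 2)
  F(ω) = 2πi·ΣRes = \frac{9 \pi \left(7 \omega + 1\right) e^{7 \omega}}{14}

Both cases combine into a single formula in |ω|:

F(ω) = \frac{9 \pi \left(1 - 7 \left|{\omega}\right|\right) e^{- 7 \left|{\omega}\right|}}{14}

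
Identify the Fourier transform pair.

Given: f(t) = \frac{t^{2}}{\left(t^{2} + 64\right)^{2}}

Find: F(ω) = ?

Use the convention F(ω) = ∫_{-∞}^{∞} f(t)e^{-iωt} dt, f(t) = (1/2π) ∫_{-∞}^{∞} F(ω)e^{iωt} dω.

F(ω) = \frac{\pi \left(1 - 8 \left|{\omega}\right|\right) e^{- 8 \left|{\omega}\right|}}{16}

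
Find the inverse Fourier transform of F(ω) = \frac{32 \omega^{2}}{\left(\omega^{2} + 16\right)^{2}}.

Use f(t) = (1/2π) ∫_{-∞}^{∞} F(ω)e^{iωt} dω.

f(t) = 2 \left(1 - 4 \left|{t}\right|\right) e^{- 4 \left|{t}\right|}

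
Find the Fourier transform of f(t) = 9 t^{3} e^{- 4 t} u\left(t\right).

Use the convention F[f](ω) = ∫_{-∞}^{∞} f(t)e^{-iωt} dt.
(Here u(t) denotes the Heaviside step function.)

F(ω) = \frac{54}{\left(i \omega + 4\right)^{4}}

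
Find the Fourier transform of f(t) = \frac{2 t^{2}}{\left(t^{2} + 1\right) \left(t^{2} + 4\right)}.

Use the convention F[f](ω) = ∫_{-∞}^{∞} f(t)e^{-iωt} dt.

F(ω) = \frac{2 \pi \left(2 - e^{\left|{\omega}\right|}\right) e^{- 2 \left|{\omega}\right|}}{3}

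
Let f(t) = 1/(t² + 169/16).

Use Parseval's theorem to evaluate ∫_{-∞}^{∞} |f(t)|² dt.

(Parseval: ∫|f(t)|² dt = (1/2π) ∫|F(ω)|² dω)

∫|f(t)|² dt = \frac{32 \pi}{2197}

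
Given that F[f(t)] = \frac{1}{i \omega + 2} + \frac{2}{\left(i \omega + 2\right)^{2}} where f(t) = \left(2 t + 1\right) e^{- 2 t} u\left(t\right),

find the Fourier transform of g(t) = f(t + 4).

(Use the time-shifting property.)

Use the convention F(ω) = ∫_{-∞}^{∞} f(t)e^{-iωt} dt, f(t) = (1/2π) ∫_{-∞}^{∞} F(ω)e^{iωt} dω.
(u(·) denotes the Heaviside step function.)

F[g](ω) = \frac{\left(- i \omega - 4\right) e^{4 i \omega}}{\omega^{2} - 4 i \omega - 4}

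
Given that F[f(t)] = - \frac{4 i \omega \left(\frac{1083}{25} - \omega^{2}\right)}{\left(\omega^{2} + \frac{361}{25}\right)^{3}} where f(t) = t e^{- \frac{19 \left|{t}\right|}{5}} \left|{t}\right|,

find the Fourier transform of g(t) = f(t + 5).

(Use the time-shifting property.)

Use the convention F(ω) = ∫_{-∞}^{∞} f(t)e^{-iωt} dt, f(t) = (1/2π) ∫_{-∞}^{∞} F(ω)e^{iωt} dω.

F[g](ω) = \frac{2500 i \omega \left(25 \omega^{2} - 1083\right) e^{5 i \omega}}{\left(25 \omega^{2} + 361\right)^{3}}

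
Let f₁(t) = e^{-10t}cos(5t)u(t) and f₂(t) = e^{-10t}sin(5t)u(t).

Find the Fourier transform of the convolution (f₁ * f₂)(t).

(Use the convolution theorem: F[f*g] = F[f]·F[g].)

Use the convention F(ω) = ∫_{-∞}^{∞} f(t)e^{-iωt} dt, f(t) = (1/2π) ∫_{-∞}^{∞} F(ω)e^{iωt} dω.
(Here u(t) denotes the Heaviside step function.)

F[f₁*f₂](ω) = \frac{5 \left(i \omega + 10\right)}{\left(\left(i \omega + 10\right)^{2} + 25\right)^{2}}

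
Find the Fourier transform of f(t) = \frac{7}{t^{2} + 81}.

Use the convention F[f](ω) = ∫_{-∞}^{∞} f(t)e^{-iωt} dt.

F(ω) = \frac{7 \pi e^{- 9 \left|{\omega}\right|}}{9}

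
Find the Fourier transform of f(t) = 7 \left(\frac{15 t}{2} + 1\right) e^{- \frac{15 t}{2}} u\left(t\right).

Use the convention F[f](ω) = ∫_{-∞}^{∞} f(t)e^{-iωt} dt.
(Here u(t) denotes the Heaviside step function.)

F(ω) = \frac{28 \left(- i \omega - 15\right)}{4 \omega^{2} - 60 i \omega - 225}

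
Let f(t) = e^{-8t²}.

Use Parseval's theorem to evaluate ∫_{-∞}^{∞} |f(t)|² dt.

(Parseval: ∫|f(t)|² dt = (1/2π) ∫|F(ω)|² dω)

∫|f(t)|² dt = \frac{\sqrt{\pi}}{4}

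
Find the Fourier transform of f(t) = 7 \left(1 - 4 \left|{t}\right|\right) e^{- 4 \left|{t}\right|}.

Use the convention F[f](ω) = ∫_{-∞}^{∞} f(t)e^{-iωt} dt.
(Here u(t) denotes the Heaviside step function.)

F(ω) = \frac{112 \omega^{2}}{\left(\omega^{2} + 16\right)^{2}}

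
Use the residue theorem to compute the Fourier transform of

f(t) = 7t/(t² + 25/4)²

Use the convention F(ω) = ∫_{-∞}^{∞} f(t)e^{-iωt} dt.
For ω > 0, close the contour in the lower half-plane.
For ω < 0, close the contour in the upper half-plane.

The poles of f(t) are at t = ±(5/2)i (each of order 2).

Let g(z) = f(z)e^{-iωz}; for large |z| the factor e^{-iωz} decays in the lower half-plane when ω > 0 and in the upper half-plane when ω < 0.

Case ω > 0 (lower half-plane, clockwise contour ⇒ F(ω) = -2πi·ΣRes):
  Res_{z = - \frac{5 i}{2}} g(z) = \frac{7 \omega e^{- \frac{5 \omega}{2}}}{10} (pole of order 2)
  F(ω) = -2πi·ΣRes = - \frac{7 i \pi \omega e^{- \frac{5 \omega}{2}}}{5}

Case ω < 0 (upper half-plane, counterclockwise contour ⇒ F(ω) = +2πi·ΣRes):
  Res_{z = \frac{5 i}{2}} g(z) = - \frac{7 \omega e^{\frac{5 \omega}{2}}}{10} (pole of order 2)
  F(ω) = 2πi·ΣRes = - \frac{7 i \pi \omega e^{\frac{5 \omega}{2}}}{5}

Both cases combine into a single formula in |ω|:

F(ω) = - \frac{7 i \pi \omega e^{- \frac{5 \left|{\omega}\right|}{2}}}{5}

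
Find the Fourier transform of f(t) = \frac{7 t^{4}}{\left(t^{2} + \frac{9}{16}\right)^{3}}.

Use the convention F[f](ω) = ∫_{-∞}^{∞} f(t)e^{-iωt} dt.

F(ω) = \frac{7 \pi \left(3 \omega^{2} - 20 \left|{\omega}\right| + 16\right) e^{- \frac{3 \left|{\omega}\right|}{4}}}{32}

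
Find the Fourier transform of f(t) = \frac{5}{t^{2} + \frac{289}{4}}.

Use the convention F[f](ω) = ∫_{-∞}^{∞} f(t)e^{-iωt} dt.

F(ω) = \frac{10 \pi e^{- \frac{17 \left|{\omega}\right|}{2}}}{17}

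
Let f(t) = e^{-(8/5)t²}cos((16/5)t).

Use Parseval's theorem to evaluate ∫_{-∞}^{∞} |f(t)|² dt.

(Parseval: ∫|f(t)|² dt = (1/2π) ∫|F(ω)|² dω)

∫|f(t)|² dt = \frac{\sqrt{5} \sqrt{\pi} \left(1 + e^{\frac{16}{5}}\right)}{8 e^{\frac{16}{5}}}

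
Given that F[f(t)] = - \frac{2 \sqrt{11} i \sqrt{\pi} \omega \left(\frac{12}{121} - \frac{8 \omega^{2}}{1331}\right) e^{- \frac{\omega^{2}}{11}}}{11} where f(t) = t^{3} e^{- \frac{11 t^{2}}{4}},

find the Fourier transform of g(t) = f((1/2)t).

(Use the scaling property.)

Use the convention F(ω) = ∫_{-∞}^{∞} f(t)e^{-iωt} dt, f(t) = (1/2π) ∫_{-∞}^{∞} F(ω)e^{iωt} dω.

F[g](ω) = \frac{32 \sqrt{11} i \sqrt{\pi} \omega \left(8 \omega^{2} - 33\right) e^{- \frac{4 \omega^{2}}{11}}}{14641}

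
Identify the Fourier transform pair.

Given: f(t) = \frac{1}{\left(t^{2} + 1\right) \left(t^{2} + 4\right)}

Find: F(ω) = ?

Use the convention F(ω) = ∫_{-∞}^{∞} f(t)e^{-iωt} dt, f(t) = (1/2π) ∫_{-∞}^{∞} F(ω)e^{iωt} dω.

F(ω) = \frac{\pi \left(2 e^{\left|{\omega}\right|} - 1\right) e^{- 2 \left|{\omega}\right|}}{6}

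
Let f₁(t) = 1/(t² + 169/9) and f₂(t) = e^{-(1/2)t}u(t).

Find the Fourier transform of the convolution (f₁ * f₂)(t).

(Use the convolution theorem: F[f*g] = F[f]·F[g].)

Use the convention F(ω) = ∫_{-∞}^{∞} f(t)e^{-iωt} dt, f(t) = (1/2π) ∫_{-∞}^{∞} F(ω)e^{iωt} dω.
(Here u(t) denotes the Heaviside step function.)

F[f₁*f₂](ω) = \frac{6 \pi e^{- \frac{13 \left|{\omega}\right|}{3}}}{13 \left(2 i \omega + 1\right)}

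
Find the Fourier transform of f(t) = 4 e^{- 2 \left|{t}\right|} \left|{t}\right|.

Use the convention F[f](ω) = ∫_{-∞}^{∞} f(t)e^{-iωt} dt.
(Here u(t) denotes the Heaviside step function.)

F(ω) = \frac{8 \left(4 - \omega^{2}\right)}{\left(\omega^{2} + 4\right)^{2}}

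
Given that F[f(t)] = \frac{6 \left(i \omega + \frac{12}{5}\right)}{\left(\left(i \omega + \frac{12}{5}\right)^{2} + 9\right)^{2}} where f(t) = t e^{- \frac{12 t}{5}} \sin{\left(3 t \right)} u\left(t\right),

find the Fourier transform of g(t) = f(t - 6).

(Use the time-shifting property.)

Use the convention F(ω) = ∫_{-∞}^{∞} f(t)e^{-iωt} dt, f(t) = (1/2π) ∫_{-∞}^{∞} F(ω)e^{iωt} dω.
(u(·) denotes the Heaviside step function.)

F[g](ω) = \frac{750 \left(5 i \omega + 12\right) e^{- 6 i \omega}}{\left(\left(5 i \omega + 12\right)^{2} + 225\right)^{2}}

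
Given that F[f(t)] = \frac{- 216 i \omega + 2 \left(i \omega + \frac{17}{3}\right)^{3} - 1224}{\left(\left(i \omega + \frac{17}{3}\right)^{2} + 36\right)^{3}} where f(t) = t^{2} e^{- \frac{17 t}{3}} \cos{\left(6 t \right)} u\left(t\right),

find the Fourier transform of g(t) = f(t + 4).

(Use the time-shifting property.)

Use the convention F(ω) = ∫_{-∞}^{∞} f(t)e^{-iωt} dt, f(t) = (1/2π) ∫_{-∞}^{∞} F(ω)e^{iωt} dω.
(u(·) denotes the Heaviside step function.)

F[g](ω) = \frac{54 \left(- 2916 i \omega + \left(3 i \omega + 17\right)^{3} - 16524\right) e^{4 i \omega}}{\left(\left(3 i \omega + 17\right)^{2} + 324\right)^{3}}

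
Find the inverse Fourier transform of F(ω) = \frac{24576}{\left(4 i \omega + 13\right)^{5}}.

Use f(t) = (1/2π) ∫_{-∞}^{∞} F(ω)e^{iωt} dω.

f(t) = t^{4} e^{- \frac{13 t}{4}} u\left(t\right)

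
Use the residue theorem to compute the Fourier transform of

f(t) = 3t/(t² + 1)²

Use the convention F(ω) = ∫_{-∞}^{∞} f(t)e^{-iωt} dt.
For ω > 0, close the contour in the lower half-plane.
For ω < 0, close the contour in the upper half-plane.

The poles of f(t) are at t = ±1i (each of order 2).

Let g(z) = f(z)e^{-iωz}; for large |z| the factor e^{-iωz} decays in the lower half-plane when ω > 0 and in the upper half-plane when ω < 0.

Case ω > 0 (lower half-plane, clockwise contour ⇒ F(ω) = -2πi·ΣRes):
  Res_{z = - i} g(z) = \frac{3 \omega e^{- \omega}}{4} (pole of order 2)
  F(ω) = -2πi·ΣRes = - \frac{3 i \pi \omega e^{- \omega}}{2}

Case ω < 0 (upper half-plane, counterclockwise contour ⇒ F(ω) = +2πi·ΣRes):
  Res_{z = i} g(z) = - \frac{3 \omega e^{\omega}}{4} (pole of order 2)
  F(ω) = 2πi·ΣRes = - \frac{3 i \pi \omega e^{\omega}}{2}

Both cases combine into a single formula in |ω|:

F(ω) = - \frac{3 i \pi \omega e^{- \left|{\omega}\right|}}{2}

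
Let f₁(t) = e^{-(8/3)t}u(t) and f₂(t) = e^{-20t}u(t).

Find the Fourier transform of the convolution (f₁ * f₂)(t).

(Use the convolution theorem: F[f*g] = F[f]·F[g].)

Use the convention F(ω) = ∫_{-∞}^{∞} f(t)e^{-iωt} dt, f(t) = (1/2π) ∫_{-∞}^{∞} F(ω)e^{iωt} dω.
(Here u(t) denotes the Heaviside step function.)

F[f₁*f₂](ω) = \frac{3}{\left(i \omega + 20\right) \left(3 i \omega + 8\right)}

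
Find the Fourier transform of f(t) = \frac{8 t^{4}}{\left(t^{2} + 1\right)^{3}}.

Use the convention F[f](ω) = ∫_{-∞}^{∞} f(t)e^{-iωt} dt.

F(ω) = \pi \left(\omega^{2} - 5 \left|{\omega}\right| + 3\right) e^{- \left|{\omega}\right|}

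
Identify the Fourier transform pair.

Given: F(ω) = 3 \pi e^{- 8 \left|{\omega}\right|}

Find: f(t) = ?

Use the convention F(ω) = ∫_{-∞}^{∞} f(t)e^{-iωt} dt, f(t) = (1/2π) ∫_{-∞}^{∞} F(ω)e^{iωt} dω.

f(t) = \frac{24}{t^{2} + 64}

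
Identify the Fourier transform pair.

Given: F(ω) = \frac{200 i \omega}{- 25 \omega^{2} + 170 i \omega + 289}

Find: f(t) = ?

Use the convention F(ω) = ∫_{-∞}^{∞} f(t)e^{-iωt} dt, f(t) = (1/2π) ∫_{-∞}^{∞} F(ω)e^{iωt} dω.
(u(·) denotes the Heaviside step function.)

f(t) = 8 \left(1 - \frac{17 t}{5}\right) e^{- \frac{17 t}{5}} u\left(t\right)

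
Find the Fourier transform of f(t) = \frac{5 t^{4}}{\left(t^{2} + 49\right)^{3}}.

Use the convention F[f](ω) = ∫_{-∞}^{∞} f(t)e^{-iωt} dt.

F(ω) = \frac{5 \pi \left(49 \omega^{2} - 35 \left|{\omega}\right| + 3\right) e^{- 7 \left|{\omega}\right|}}{56}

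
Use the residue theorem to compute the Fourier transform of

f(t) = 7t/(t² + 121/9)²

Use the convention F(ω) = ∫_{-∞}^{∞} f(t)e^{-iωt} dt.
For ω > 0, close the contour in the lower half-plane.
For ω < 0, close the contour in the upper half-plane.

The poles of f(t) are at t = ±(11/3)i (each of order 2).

Let g(z) = f(z)e^{-iωz}; for large |z| the factor e^{-iωz} decays in the lower half-plane when ω > 0 and in the upper half-plane when ω < 0.

Case ω > 0 (lower half-plane, clockwise contour ⇒ F(ω) = -2πi·ΣRes):
  Res_{z = - \frac{11 i}{3}} g(z) = \frac{21 \omega e^{- \frac{11 \omega}{3}}}{44} (pole of order 2)
  F(ω) = -2πi·ΣRes = - \frac{21 i \pi \omega e^{- \frac{11 \omega}{3}}}{22}

Case ω < 0 (upper half-plane, counterclockwise contour ⇒ F(ω) = +2πi·ΣRes):
  Res_{z = \frac{11 i}{3}} g(z) = - \frac{21 \omega e^{\frac{11 \omega}{3}}}{44} (pole of order 2)
  F(ω) = 2πi·ΣRes = - \frac{21 i \pi \omega e^{\frac{11 \omega}{3}}}{22}

Both cases combine into a single formula in |ω|:

F(ω) = - \frac{21 i \pi \omega e^{- \frac{11 \left|{\omega}\right|}{3}}}{22}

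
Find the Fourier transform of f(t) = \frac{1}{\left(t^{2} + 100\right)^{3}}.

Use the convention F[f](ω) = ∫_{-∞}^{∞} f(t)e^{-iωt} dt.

F(ω) = \frac{\pi \left(100 \omega^{2} + 30 \left|{\omega}\right| + 3\right) e^{- 10 \left|{\omega}\right|}}{800000}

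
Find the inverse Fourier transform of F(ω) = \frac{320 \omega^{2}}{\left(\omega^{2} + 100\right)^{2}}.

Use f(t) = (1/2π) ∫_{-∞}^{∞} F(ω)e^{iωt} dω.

f(t) = 8 \left(1 - 10 \left|{t}\right|\right) e^{- 10 \left|{t}\right|}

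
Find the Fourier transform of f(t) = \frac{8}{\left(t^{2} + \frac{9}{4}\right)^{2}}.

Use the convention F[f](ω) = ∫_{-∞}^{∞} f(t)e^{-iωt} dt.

F(ω) = \frac{16 \pi \left(3 \left|{\omega}\right| + 2\right) e^{- \frac{3 \left|{\omega}\right|}{2}}}{27}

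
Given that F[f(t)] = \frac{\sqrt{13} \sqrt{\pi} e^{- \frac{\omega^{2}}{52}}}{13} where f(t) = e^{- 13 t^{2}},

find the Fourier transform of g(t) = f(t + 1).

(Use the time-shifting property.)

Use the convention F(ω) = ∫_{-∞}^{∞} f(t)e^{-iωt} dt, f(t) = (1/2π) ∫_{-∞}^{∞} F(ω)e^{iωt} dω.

F[g](ω) = \frac{\sqrt{13} \sqrt{\pi} e^{\omega \left(- \frac{\omega}{52} + i\right)}}{13}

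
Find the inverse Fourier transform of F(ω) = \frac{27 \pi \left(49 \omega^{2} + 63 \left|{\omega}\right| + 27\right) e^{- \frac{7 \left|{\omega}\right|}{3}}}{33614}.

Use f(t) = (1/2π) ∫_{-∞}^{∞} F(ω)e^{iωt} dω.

f(t) = \frac{4}{\left(t^{2} + \frac{49}{9}\right)^{3}}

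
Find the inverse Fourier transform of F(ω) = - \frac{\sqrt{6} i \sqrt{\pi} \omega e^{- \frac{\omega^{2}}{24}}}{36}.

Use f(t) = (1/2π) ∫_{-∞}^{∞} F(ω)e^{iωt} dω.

f(t) = 2 t e^{- 6 t^{2}}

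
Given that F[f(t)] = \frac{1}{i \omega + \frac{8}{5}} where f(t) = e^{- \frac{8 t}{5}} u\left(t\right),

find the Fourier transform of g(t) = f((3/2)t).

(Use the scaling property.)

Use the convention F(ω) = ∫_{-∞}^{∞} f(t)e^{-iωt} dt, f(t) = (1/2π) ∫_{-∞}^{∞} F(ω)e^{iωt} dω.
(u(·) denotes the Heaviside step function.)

F[g](ω) = \frac{5}{5 i \omega + 12}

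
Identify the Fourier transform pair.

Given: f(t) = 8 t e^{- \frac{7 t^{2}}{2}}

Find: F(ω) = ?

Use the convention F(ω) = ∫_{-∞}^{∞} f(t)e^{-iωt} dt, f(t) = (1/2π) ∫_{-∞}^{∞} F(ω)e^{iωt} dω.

F(ω) = - \frac{8 \sqrt{14} i \sqrt{\pi} \omega e^{- \frac{\omega^{2}}{14}}}{49}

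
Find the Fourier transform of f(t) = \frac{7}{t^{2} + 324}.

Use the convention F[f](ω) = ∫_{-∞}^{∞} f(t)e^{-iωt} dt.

F(ω) = \frac{7 \pi e^{- 18 \left|{\omega}\right|}}{18}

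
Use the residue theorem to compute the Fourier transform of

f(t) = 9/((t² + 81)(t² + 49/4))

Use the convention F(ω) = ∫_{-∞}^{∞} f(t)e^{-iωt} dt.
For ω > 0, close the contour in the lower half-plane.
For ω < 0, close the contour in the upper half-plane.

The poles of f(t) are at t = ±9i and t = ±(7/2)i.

Let g(z) = f(z)e^{-iωz}; for large |z| the factor e^{-iωz} decays in the lower half-plane when ω > 0 and in the upper half-plane when ω < 0.

Case ω > 0 (lower half-plane, clockwise contour ⇒ F(ω) = -2πi·ΣRes):
  Res_{z = - 9 i} g(z) = - \frac{2 i e^{- 9 \omega}}{275}
  Res_{z = - \frac{7 i}{2}} g(z) = \frac{36 i e^{- \frac{7 \omega}{2}}}{1925}
  F(ω) = -2πi·ΣRes = - \frac{4 \pi e^{- 9 \omega}}{275} + \frac{72 \pi e^{- \frac{7 \omega}{2}}}{1925}

Case ω < 0 (upper half-plane, counterclockwise contour ⇒ F(ω) = +2πi·ΣRes):
  Res_{z = 9 i} g(z) = \frac{2 i e^{9 \omega}}{275}
  Res_{z = \frac{7 i}{2}} g(z) = - \frac{36 i e^{\frac{7 \omega}{2}}}{1925}
  F(ω) = 2πi·ΣRes = \frac{4 \pi \left(18 e^{\frac{7 \omega}{2}} - 7 e^{9 \omega}\right)}{1925}

Both cases combine into a single formula in |ω|:

F(ω) = - \frac{4 \pi e^{- 9 \left|{\omega}\right|}}{275} + \frac{72 \pi e^{- \frac{7 \left|{\omega}\right|}{2}}}{1925}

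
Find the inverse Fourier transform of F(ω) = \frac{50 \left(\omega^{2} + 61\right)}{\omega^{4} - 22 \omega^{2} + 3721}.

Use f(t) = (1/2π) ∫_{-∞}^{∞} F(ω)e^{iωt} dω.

f(t) = 5 e^{- 5 \left|{t}\right|} \cos{\left(6 \left|{t}\right| \right)}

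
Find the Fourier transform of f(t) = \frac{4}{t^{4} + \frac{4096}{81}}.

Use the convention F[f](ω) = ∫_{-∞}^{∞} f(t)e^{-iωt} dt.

F(ω) = \frac{27 \pi e^{- \frac{4 \sqrt{2} \left|{\omega}\right|}{3}} \sin{\left(\frac{4 \sqrt{2} \left|{\omega}\right|}{3} + \frac{\pi}{4} \right)}}{128}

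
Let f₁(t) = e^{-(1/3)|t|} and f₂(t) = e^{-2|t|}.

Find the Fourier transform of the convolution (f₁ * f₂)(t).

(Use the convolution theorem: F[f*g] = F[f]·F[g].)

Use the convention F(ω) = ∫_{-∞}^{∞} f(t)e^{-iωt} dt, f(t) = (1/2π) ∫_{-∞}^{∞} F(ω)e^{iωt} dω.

F[f₁*f₂](ω) = \frac{24}{\left(\omega^{2} + 4\right) \left(9 \omega^{2} + 1\right)}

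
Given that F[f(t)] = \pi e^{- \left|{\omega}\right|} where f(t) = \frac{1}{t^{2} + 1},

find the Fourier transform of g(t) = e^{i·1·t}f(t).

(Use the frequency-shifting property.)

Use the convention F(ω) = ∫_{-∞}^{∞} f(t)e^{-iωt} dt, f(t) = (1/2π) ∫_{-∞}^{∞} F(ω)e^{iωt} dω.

F[g](ω) = \pi e^{- \left|{\omega - 1}\right|}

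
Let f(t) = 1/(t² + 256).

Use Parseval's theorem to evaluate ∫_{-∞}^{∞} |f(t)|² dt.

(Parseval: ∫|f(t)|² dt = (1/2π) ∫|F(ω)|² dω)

∫|f(t)|² dt = \frac{\pi}{8192}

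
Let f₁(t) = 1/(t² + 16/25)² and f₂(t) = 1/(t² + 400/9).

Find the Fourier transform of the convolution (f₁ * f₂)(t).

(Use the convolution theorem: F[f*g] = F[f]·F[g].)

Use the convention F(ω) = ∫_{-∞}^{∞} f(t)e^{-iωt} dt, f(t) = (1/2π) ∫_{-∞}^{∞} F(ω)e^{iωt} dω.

F[f₁*f₂](ω) = \frac{15 \pi^{2} \left(4 \left|{\omega}\right| + 5\right) e^{- \frac{112 \left|{\omega}\right|}{15}}}{512}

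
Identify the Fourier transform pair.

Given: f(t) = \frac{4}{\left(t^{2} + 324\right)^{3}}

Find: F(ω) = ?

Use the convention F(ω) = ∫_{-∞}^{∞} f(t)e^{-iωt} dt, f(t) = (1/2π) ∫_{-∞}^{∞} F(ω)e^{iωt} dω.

F(ω) = \frac{\pi \left(108 \omega^{2} + 18 \left|{\omega}\right| + 1\right) e^{- 18 \left|{\omega}\right|}}{1259712}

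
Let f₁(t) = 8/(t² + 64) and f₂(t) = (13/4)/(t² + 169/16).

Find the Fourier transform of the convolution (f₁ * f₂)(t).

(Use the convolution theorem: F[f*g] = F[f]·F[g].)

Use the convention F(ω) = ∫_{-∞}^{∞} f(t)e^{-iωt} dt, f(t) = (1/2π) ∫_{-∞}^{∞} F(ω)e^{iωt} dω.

F[f₁*f₂](ω) = \pi^{2} e^{- \frac{45 \left|{\omega}\right|}{4}}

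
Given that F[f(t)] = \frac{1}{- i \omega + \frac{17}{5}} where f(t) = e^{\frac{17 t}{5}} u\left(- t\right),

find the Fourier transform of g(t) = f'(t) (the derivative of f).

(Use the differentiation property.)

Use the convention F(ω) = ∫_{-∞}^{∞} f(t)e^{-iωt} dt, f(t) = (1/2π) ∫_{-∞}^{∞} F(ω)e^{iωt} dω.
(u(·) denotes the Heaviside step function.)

F[g](ω) = - \frac{5 \omega}{5 \omega + 17 i}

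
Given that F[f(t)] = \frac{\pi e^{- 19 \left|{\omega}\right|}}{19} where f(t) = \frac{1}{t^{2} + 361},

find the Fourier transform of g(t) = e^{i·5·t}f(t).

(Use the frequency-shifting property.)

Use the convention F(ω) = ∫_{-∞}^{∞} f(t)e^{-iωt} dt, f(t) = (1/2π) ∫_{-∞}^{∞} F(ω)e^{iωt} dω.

F[g](ω) = \frac{\pi e^{- 19 \left|{\omega - 5}\right|}}{19}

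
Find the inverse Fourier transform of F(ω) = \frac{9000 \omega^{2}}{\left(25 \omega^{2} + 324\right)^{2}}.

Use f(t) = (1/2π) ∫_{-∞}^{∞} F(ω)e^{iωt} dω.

f(t) = \left(1 - \frac{18 \left|{t}\right|}{5}\right) e^{- \frac{18 \left|{t}\right|}{5}}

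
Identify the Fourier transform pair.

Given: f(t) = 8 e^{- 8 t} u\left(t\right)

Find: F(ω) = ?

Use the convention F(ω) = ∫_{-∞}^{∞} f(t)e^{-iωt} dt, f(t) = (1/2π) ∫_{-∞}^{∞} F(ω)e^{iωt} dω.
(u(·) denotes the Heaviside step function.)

F(ω) = \frac{8}{i \omega + 8}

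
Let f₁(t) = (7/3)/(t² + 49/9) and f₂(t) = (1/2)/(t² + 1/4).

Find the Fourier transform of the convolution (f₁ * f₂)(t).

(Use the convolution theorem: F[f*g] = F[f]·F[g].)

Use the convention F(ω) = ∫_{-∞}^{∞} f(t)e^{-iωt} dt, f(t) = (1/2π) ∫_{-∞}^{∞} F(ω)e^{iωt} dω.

F[f₁*f₂](ω) = \pi^{2} e^{- \frac{17 \left|{\omega}\right|}{6}}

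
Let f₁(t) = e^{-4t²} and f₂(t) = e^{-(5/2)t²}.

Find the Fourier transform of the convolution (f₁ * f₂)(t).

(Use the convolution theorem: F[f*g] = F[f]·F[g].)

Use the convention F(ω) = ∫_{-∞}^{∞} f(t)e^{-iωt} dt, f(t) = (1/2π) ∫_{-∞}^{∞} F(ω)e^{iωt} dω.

F[f₁*f₂](ω) = \frac{\sqrt{10} \pi e^{- \frac{13 \omega^{2}}{80}}}{10}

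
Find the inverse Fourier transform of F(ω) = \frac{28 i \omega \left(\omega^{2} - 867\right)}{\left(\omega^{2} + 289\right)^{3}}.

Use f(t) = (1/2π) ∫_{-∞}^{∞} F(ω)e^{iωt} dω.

f(t) = 7 t e^{- 17 \left|{t}\right|} \left|{t}\right|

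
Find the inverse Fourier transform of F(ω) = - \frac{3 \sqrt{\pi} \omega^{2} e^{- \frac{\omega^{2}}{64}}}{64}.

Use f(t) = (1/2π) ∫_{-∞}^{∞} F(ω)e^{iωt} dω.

f(t) = 3 \left(64 t^{2} - 2\right) e^{- 16 t^{2}}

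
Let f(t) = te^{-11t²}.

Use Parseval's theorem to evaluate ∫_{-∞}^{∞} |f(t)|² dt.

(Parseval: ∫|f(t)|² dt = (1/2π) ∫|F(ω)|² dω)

∫|f(t)|² dt = \frac{\sqrt{22} \sqrt{\pi}}{968}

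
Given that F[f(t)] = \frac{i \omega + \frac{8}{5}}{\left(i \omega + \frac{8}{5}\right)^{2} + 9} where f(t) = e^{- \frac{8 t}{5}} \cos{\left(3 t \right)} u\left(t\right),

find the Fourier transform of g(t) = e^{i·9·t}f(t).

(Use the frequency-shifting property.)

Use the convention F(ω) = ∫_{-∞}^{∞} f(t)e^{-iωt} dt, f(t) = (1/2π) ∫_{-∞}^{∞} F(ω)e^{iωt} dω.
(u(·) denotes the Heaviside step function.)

F[g](ω) = \frac{5 \left(5 i \left(\omega - 9\right) + 8\right)}{\left(5 i \left(\omega - 9\right) + 8\right)^{2} + 225}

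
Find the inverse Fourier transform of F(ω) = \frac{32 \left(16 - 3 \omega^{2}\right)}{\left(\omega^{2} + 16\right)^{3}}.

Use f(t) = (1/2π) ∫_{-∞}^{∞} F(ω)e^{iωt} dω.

f(t) = 2 t^{2} e^{- 4 \left|{t}\right|}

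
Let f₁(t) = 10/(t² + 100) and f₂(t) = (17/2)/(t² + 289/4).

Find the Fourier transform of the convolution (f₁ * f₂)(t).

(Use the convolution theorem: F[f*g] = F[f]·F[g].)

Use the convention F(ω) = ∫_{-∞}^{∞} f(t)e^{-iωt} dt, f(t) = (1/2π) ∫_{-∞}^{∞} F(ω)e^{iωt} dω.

F[f₁*f₂](ω) = \pi^{2} e^{- \frac{37 \left|{\omega}\right|}{2}}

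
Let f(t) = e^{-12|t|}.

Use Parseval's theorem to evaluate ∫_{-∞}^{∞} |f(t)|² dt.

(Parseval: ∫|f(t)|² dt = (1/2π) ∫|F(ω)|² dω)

∫|f(t)|² dt = \frac{1}{12}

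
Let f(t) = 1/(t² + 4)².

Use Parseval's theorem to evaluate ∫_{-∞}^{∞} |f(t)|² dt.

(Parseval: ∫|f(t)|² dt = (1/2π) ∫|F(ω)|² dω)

∫|f(t)|² dt = \frac{5 \pi}{2048}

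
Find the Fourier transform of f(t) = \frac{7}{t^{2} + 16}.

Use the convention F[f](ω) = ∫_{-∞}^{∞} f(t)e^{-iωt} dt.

F(ω) = \frac{7 \pi e^{- 4 \left|{\omega}\right|}}{4}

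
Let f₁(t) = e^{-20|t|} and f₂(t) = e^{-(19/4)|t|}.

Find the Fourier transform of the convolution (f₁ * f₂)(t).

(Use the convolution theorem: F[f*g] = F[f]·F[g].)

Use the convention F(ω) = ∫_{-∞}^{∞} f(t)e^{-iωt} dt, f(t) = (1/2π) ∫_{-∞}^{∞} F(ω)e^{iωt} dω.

F[f₁*f₂](ω) = \frac{6080}{\left(\omega^{2} + 400\right) \left(16 \omega^{2} + 361\right)}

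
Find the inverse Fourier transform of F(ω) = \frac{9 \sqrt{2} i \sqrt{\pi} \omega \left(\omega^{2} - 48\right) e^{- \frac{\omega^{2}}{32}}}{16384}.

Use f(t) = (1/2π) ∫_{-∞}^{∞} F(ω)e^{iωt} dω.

f(t) = 9 t^{3} e^{- 8 t^{2}}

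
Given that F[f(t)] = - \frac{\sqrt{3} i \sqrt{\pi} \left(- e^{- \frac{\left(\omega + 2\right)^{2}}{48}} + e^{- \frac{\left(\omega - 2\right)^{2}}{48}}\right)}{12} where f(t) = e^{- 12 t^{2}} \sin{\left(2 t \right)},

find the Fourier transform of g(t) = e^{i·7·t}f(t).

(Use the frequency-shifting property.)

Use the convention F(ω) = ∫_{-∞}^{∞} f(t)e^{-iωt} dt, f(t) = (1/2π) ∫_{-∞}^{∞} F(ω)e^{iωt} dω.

F[g](ω) = \frac{\sqrt{3} i \sqrt{\pi} e^{- \frac{\left(\omega - 5\right)^{2}}{48}}}{12} - \frac{\sqrt{3} i \sqrt{\pi} e^{- \frac{\left(\omega - 9\right)^{2}}{48}}}{12}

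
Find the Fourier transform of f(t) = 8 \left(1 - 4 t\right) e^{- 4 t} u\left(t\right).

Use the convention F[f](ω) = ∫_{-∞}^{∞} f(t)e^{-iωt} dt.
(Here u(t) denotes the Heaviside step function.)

F(ω) = \frac{8 i \omega}{- \omega^{2} + 8 i \omega + 16}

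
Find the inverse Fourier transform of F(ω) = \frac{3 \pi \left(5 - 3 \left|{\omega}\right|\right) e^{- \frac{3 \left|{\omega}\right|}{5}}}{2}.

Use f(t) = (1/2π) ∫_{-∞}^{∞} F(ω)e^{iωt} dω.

f(t) = \frac{9 t^{2}}{\left(t^{2} + \frac{9}{25}\right)^{2}}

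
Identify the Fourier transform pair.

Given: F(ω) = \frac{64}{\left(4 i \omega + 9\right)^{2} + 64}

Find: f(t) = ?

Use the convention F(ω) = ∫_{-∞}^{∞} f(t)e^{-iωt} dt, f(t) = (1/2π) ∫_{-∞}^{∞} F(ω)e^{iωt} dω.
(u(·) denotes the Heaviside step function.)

f(t) = 2 e^{- \frac{9 t}{4}} \sin{\left(2 t \right)} u\left(t\right)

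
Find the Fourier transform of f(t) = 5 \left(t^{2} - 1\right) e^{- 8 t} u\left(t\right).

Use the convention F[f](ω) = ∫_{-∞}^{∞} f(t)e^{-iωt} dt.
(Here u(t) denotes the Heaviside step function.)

F(ω) = \frac{5 \left(2 i \omega - \left(i \omega + 8\right)^{3} + 16\right)}{\left(i \omega + 8\right)^{4}}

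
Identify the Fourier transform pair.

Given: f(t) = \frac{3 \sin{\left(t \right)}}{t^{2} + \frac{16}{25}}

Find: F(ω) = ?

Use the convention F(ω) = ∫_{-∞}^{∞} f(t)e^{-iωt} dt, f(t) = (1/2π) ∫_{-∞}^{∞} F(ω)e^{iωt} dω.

F(ω) = \frac{15 i \pi e^{- \frac{4 \left|{\omega + 1}\right|}{5}}}{8} - \frac{15 i \pi e^{- \frac{4 \left|{\omega - 1}\right|}{5}}}{8}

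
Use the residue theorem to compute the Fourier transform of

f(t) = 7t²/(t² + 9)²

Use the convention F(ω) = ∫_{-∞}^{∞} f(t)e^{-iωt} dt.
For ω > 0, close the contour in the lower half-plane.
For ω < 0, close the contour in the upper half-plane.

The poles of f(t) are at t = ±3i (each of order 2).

Let g(z) = f(z)e^{-iωz}; for large |z| the factor e^{-iωz} decays in the lower half-plane when ω > 0 and in the upper half-plane when ω < 0.

Case ω > 0 (lower half-plane, clockwise contour ⇒ F(ω) = -2πi·ΣRes):
  Res_{z = - 3 i} g(z) = \frac{7 i \left(1 - 3 \omega\right) e^{- 3 \omega}}{12} (pole of order 2)
  F(ω) = -2πi·ΣRes = \frac{7 \pi \left(1 - 3 \omega\right) e^{- 3 \omega}}{6}

Case ω < 0 (upper half-plane, counterclockwise contour ⇒ F(ω) = +2πi·ΣRes):
  Res_{z = 3 i} g(z) = \frac{7 i \left(- 3 \omega - 1\right) e^{3 \omega}}{12} (pole of order 2)
  F(ω) = 2πi·ΣRes = \frac{7 \pi \left(3 \omega + 1\right) e^{3 \omega}}{6}

Both cases combine into a single formula in |ω|:

F(ω) = \frac{7 \pi \left(1 - 3 \left|{\omega}\right|\right) e^{- 3 \left|{\omega}\right|}}{6}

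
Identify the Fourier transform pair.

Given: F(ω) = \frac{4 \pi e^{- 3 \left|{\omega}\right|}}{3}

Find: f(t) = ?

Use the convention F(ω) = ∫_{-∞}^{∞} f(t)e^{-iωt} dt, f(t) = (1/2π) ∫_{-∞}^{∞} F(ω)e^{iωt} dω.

f(t) = \frac{4}{t^{2} + 9}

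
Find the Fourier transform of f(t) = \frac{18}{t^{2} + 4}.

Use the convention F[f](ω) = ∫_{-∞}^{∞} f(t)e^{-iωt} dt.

F(ω) = 9 \pi e^{- 2 \left|{\omega}\right|}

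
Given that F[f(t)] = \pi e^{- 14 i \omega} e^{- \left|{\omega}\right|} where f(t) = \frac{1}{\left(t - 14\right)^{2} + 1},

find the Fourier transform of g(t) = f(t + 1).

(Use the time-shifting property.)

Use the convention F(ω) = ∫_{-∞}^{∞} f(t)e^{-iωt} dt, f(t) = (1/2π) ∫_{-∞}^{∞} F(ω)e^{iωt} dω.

F[g](ω) = \pi e^{- 13 i \omega - \left|{\omega}\right|}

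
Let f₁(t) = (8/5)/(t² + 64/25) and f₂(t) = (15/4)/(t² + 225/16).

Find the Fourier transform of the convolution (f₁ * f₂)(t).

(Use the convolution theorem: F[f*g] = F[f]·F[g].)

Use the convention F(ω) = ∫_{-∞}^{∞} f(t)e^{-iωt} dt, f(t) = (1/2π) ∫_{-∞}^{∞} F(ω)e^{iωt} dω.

F[f₁*f₂](ω) = \pi^{2} e^{- \frac{107 \left|{\omega}\right|}{20}}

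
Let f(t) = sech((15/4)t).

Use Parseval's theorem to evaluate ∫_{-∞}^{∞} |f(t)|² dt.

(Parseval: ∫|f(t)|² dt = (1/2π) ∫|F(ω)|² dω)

∫|f(t)|² dt = \frac{8}{15}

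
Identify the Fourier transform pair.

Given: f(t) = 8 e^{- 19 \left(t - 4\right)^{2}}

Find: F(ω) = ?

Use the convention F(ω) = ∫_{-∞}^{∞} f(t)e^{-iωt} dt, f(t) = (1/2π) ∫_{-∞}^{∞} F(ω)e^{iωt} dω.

F(ω) = \frac{8 \sqrt{19} \sqrt{\pi} e^{- \frac{\omega \left(\omega + 304 i\right)}{76}}}{19}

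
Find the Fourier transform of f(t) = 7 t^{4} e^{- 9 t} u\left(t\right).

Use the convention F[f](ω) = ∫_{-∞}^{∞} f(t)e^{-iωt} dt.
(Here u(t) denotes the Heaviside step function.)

F(ω) = \frac{168}{\left(i \omega + 9\right)^{5}}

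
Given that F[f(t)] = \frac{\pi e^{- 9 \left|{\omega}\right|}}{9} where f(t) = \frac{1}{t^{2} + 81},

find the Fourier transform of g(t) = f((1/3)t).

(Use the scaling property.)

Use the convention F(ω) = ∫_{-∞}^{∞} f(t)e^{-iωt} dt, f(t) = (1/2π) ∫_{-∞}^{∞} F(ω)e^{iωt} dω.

F[g](ω) = \frac{\pi e^{- 27 \left|{\omega}\right|}}{3}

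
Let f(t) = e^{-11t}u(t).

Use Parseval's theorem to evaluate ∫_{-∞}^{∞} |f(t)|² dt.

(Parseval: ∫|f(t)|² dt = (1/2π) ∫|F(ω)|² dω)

∫|f(t)|² dt = \frac{1}{22}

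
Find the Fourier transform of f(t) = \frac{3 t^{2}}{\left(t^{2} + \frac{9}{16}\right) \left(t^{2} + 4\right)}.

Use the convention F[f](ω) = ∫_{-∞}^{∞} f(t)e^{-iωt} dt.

F(ω) = \frac{96 \pi e^{- 2 \left|{\omega}\right|}}{55} - \frac{36 \pi e^{- \frac{3 \left|{\omega}\right|}{4}}}{55}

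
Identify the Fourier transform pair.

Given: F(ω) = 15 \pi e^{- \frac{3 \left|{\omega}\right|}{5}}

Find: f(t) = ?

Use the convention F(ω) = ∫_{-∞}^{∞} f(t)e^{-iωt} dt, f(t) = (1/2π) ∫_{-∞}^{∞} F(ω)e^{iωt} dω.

f(t) = \frac{9}{t^{2} + \frac{9}{25}}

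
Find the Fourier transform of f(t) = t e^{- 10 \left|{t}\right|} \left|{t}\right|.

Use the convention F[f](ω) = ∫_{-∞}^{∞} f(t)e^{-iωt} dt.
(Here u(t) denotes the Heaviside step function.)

F(ω) = \frac{4 i \omega \left(\omega^{2} - 300\right)}{\left(\omega^{2} + 100\right)^{3}}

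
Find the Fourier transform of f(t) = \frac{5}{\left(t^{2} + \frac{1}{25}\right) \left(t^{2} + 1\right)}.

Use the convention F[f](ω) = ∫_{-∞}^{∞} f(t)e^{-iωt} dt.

F(ω) = - \frac{125 \pi e^{- \left|{\omega}\right|}}{24} + \frac{625 \pi e^{- \frac{\left|{\omega}\right|}{5}}}{24}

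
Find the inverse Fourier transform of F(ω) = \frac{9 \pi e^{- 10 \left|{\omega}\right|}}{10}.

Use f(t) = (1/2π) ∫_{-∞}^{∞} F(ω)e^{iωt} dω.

f(t) = \frac{9}{t^{2} + 100}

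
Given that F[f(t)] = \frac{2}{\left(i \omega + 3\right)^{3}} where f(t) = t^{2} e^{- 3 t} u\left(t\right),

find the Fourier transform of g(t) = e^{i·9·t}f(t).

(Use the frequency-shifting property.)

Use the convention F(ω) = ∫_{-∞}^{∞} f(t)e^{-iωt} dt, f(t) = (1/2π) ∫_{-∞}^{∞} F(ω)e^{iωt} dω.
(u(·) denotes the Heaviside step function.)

F[g](ω) = \frac{2}{\left(i \left(\omega - 9\right) + 3\right)^{3}}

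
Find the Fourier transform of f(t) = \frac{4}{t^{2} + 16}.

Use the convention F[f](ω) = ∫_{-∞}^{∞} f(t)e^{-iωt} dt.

F(ω) = \pi e^{- 4 \left|{\omega}\right|}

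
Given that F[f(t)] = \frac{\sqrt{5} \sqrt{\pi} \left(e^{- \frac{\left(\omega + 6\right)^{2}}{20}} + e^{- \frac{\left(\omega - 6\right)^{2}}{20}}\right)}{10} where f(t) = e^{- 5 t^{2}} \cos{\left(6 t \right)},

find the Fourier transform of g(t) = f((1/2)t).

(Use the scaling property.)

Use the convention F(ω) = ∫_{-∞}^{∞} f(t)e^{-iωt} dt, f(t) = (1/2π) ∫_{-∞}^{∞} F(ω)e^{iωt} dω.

F[g](ω) = \frac{\sqrt{5} \sqrt{\pi} \left(e^{\frac{12 \omega}{5}} + 1\right) e^{- \frac{\omega^{2}}{5} - \frac{6 \omega}{5} - \frac{9}{5}}}{5}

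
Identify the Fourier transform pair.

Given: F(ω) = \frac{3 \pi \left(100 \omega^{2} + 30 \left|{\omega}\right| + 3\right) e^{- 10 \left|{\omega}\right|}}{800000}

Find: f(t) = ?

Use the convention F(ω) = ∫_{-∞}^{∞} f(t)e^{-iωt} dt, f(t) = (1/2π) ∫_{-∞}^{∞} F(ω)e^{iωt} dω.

f(t) = \frac{3}{\left(t^{2} + 100\right)^{3}}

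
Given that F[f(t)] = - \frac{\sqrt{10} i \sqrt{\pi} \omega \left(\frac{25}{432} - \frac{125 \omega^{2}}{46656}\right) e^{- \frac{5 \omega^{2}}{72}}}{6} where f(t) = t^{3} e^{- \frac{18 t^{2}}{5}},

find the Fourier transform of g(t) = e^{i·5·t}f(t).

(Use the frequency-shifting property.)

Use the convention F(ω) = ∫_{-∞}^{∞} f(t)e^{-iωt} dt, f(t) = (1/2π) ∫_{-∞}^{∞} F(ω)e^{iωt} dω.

F[g](ω) = \frac{25 \sqrt{10} i \sqrt{\pi} \left(\omega - 5\right) \left(5 \left(\omega - 5\right)^{2} - 108\right) e^{- \frac{5 \left(\omega - 5\right)^{2}}{72}}}{279936}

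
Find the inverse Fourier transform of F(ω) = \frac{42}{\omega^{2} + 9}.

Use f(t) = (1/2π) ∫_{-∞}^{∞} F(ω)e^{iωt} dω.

f(t) = 7 e^{- 3 \left|{t}\right|}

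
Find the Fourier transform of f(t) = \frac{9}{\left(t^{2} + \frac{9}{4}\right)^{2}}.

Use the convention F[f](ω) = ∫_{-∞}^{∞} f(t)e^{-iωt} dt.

F(ω) = \frac{2 \pi \left(3 \left|{\omega}\right| + 2\right) e^{- \frac{3 \left|{\omega}\right|}{2}}}{3}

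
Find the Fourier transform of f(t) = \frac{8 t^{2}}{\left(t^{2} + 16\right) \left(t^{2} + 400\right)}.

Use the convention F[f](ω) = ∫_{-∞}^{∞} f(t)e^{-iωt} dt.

F(ω) = \frac{\pi \left(5 - e^{16 \left|{\omega}\right|}\right) e^{- 20 \left|{\omega}\right|}}{12}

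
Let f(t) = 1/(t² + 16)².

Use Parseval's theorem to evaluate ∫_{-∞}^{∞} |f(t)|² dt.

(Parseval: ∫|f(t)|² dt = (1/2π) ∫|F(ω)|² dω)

∫|f(t)|² dt = \frac{5 \pi}{262144}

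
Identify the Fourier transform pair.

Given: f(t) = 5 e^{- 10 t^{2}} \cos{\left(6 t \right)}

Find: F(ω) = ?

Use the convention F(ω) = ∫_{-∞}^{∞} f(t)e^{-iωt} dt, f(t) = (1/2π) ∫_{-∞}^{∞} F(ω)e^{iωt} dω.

F(ω) = \frac{\sqrt{10} \sqrt{\pi} \left(e^{\frac{3 \omega}{5}} + 1\right) e^{- \frac{\omega^{2}}{40} - \frac{3 \omega}{10} - \frac{9}{10}}}{4}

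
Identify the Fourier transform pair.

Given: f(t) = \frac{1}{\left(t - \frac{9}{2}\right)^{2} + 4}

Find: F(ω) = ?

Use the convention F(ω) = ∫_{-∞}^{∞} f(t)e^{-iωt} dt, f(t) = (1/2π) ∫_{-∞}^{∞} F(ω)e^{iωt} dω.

F(ω) = \frac{\pi e^{- \frac{9 i \omega}{2} - 2 \left|{\omega}\right|}}{2}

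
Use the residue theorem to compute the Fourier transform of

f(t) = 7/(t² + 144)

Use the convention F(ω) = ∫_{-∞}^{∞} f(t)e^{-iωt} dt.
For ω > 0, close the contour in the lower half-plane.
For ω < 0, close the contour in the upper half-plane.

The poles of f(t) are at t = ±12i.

Let g(z) = f(z)e^{-iωz}; for large |z| the factor e^{-iωz} decays in the lower half-plane when ω > 0 and in the upper half-plane when ω < 0.

Case ω > 0 (lower half-plane, clockwise contour ⇒ F(ω) = -2πi·ΣRes):
  Res_{z = - 12 i} g(z) = \frac{7 i e^{- 12 \omega}}{24}
  F(ω) = -2πi·ΣRes = \frac{7 \pi e^{- 12 \omega}}{12}

Case ω < 0 (upper half-plane, counterclockwise contour ⇒ F(ω) = +2πi·ΣRes):
  Res_{z = 12 i} g(z) = - \frac{7 i e^{12 \omega}}{24}
  F(ω) = 2πi·ΣRes = \frac{7 \pi e^{12 \omega}}{12}

Both cases combine into a single formula in |ω|:

F(ω) = \frac{7 \pi e^{- 12 \left|{\omega}\right|}}{12}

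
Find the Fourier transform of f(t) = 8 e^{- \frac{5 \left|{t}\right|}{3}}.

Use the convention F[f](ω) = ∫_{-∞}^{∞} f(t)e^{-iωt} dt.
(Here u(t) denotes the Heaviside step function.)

F(ω) = \frac{240}{9 \omega^{2} + 25}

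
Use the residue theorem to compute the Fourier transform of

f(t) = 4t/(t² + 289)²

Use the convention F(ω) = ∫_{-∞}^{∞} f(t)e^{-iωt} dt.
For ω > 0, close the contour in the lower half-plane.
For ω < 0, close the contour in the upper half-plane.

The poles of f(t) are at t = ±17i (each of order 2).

Let g(z) = f(z)e^{-iωz}; for large |z| the factor e^{-iωz} decays in the lower half-plane when ω > 0 and in the upper half-plane when ω < 0.

Case ω > 0 (lower half-plane, clockwise contour ⇒ F(ω) = -2πi·ΣRes):
  Res_{z = - 17 i} g(z) = \frac{\omega e^{- 17 \omega}}{17} (pole of order 2)
  F(ω) = -2πi·ΣRes = - \frac{2 i \pi \omega e^{- 17 \omega}}{17}

Case ω < 0 (upper half-plane, counterclockwise contour ⇒ F(ω) = +2πi·ΣRes):
  Res_{z = 17 i} g(z) = - \frac{\omega e^{17 \omega}}{17} (pole of order 2)
  F(ω) = 2πi·ΣRes = - \frac{2 i \pi \omega e^{17 \omega}}{17}

Both cases combine into a single formula in |ω|:

F(ω) = - \frac{2 i \pi \omega e^{- 17 \left|{\omega}\right|}}{17}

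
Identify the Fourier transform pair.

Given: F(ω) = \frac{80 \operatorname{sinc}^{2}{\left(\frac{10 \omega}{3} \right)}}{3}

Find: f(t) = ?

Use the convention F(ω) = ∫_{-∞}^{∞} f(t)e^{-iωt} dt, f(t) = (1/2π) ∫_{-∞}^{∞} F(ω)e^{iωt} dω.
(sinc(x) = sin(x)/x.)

f(t) = 4 \left(\begin{cases} 1 - \frac{3 \left|{t}\right|}{20} & \text{for}\: \left|{t}\right| < \frac{20}{3} \\0 & \text{otherwise} \end{cases}\right)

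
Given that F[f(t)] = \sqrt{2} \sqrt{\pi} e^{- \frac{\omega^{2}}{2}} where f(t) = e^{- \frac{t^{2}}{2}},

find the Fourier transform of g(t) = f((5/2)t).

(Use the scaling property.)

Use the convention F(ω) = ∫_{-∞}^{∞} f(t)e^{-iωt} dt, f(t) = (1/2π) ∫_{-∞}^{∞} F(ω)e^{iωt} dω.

F[g](ω) = \frac{2 \sqrt{2} \sqrt{\pi} e^{- \frac{2 \omega^{2}}{25}}}{5}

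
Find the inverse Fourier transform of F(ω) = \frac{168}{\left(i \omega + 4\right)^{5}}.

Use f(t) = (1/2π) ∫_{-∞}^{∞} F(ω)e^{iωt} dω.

f(t) = 7 t^{4} e^{- 4 t} u\left(t\right)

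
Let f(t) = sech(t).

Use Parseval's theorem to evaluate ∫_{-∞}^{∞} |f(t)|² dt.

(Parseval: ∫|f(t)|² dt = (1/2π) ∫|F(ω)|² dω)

∫|f(t)|² dt = 2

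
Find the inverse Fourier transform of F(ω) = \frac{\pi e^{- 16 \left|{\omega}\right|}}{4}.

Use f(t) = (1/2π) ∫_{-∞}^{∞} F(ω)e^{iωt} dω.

f(t) = \frac{4}{t^{2} + 256}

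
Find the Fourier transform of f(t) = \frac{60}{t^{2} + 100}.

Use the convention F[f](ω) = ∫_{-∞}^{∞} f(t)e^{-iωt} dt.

F(ω) = 6 \pi e^{- 10 \left|{\omega}\right|}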